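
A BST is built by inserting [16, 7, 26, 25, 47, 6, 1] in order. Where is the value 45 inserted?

Starting tree (level order): [16, 7, 26, 6, None, 25, 47, 1]
Insertion path: 16 -> 26 -> 47
Result: insert 45 as left child of 47
Final tree (level order): [16, 7, 26, 6, None, 25, 47, 1, None, None, None, 45]


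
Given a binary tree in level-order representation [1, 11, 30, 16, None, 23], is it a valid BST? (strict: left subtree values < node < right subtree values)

Level-order array: [1, 11, 30, 16, None, 23]
Validate using subtree bounds (lo, hi): at each node, require lo < value < hi,
then recurse left with hi=value and right with lo=value.
Preorder trace (stopping at first violation):
  at node 1 with bounds (-inf, +inf): OK
  at node 11 with bounds (-inf, 1): VIOLATION
Node 11 violates its bound: not (-inf < 11 < 1).
Result: Not a valid BST


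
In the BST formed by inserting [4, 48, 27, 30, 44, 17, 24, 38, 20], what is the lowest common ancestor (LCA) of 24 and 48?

Tree insertion order: [4, 48, 27, 30, 44, 17, 24, 38, 20]
Tree (level-order array): [4, None, 48, 27, None, 17, 30, None, 24, None, 44, 20, None, 38]
In a BST, the LCA of p=24, q=48 is the first node v on the
root-to-leaf path with p <= v <= q (go left if both < v, right if both > v).
Walk from root:
  at 4: both 24 and 48 > 4, go right
  at 48: 24 <= 48 <= 48, this is the LCA
LCA = 48


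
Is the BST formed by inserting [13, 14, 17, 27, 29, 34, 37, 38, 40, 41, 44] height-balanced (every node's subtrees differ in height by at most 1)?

Tree (level-order array): [13, None, 14, None, 17, None, 27, None, 29, None, 34, None, 37, None, 38, None, 40, None, 41, None, 44]
Definition: a tree is height-balanced if, at every node, |h(left) - h(right)| <= 1 (empty subtree has height -1).
Bottom-up per-node check:
  node 44: h_left=-1, h_right=-1, diff=0 [OK], height=0
  node 41: h_left=-1, h_right=0, diff=1 [OK], height=1
  node 40: h_left=-1, h_right=1, diff=2 [FAIL (|-1-1|=2 > 1)], height=2
  node 38: h_left=-1, h_right=2, diff=3 [FAIL (|-1-2|=3 > 1)], height=3
  node 37: h_left=-1, h_right=3, diff=4 [FAIL (|-1-3|=4 > 1)], height=4
  node 34: h_left=-1, h_right=4, diff=5 [FAIL (|-1-4|=5 > 1)], height=5
  node 29: h_left=-1, h_right=5, diff=6 [FAIL (|-1-5|=6 > 1)], height=6
  node 27: h_left=-1, h_right=6, diff=7 [FAIL (|-1-6|=7 > 1)], height=7
  node 17: h_left=-1, h_right=7, diff=8 [FAIL (|-1-7|=8 > 1)], height=8
  node 14: h_left=-1, h_right=8, diff=9 [FAIL (|-1-8|=9 > 1)], height=9
  node 13: h_left=-1, h_right=9, diff=10 [FAIL (|-1-9|=10 > 1)], height=10
Node 40 violates the condition: |-1 - 1| = 2 > 1.
Result: Not balanced


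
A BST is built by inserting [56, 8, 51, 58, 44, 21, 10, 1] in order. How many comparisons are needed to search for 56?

Search path for 56: 56
Found: True
Comparisons: 1


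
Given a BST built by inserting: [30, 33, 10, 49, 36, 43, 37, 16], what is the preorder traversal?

Tree insertion order: [30, 33, 10, 49, 36, 43, 37, 16]
Tree (level-order array): [30, 10, 33, None, 16, None, 49, None, None, 36, None, None, 43, 37]
Preorder traversal: [30, 10, 16, 33, 49, 36, 43, 37]


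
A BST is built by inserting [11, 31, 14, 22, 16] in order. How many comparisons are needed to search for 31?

Search path for 31: 11 -> 31
Found: True
Comparisons: 2


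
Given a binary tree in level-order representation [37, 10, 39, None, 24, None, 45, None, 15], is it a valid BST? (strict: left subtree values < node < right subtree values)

Level-order array: [37, 10, 39, None, 24, None, 45, None, 15]
Validate using subtree bounds (lo, hi): at each node, require lo < value < hi,
then recurse left with hi=value and right with lo=value.
Preorder trace (stopping at first violation):
  at node 37 with bounds (-inf, +inf): OK
  at node 10 with bounds (-inf, 37): OK
  at node 24 with bounds (10, 37): OK
  at node 15 with bounds (24, 37): VIOLATION
Node 15 violates its bound: not (24 < 15 < 37).
Result: Not a valid BST


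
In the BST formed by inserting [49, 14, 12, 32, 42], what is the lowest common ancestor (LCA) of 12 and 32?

Tree insertion order: [49, 14, 12, 32, 42]
Tree (level-order array): [49, 14, None, 12, 32, None, None, None, 42]
In a BST, the LCA of p=12, q=32 is the first node v on the
root-to-leaf path with p <= v <= q (go left if both < v, right if both > v).
Walk from root:
  at 49: both 12 and 32 < 49, go left
  at 14: 12 <= 14 <= 32, this is the LCA
LCA = 14


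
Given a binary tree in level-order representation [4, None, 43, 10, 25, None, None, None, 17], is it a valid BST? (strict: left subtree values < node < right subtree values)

Level-order array: [4, None, 43, 10, 25, None, None, None, 17]
Validate using subtree bounds (lo, hi): at each node, require lo < value < hi,
then recurse left with hi=value and right with lo=value.
Preorder trace (stopping at first violation):
  at node 4 with bounds (-inf, +inf): OK
  at node 43 with bounds (4, +inf): OK
  at node 10 with bounds (4, 43): OK
  at node 25 with bounds (43, +inf): VIOLATION
Node 25 violates its bound: not (43 < 25 < +inf).
Result: Not a valid BST


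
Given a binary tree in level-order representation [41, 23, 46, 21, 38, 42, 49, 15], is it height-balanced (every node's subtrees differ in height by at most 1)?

Tree (level-order array): [41, 23, 46, 21, 38, 42, 49, 15]
Definition: a tree is height-balanced if, at every node, |h(left) - h(right)| <= 1 (empty subtree has height -1).
Bottom-up per-node check:
  node 15: h_left=-1, h_right=-1, diff=0 [OK], height=0
  node 21: h_left=0, h_right=-1, diff=1 [OK], height=1
  node 38: h_left=-1, h_right=-1, diff=0 [OK], height=0
  node 23: h_left=1, h_right=0, diff=1 [OK], height=2
  node 42: h_left=-1, h_right=-1, diff=0 [OK], height=0
  node 49: h_left=-1, h_right=-1, diff=0 [OK], height=0
  node 46: h_left=0, h_right=0, diff=0 [OK], height=1
  node 41: h_left=2, h_right=1, diff=1 [OK], height=3
All nodes satisfy the balance condition.
Result: Balanced


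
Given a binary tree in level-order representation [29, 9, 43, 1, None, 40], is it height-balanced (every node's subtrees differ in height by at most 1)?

Tree (level-order array): [29, 9, 43, 1, None, 40]
Definition: a tree is height-balanced if, at every node, |h(left) - h(right)| <= 1 (empty subtree has height -1).
Bottom-up per-node check:
  node 1: h_left=-1, h_right=-1, diff=0 [OK], height=0
  node 9: h_left=0, h_right=-1, diff=1 [OK], height=1
  node 40: h_left=-1, h_right=-1, diff=0 [OK], height=0
  node 43: h_left=0, h_right=-1, diff=1 [OK], height=1
  node 29: h_left=1, h_right=1, diff=0 [OK], height=2
All nodes satisfy the balance condition.
Result: Balanced


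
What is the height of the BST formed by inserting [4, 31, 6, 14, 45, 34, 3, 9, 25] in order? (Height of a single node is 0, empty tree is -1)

Insertion order: [4, 31, 6, 14, 45, 34, 3, 9, 25]
Tree (level-order array): [4, 3, 31, None, None, 6, 45, None, 14, 34, None, 9, 25]
Compute height bottom-up (empty subtree = -1):
  height(3) = 1 + max(-1, -1) = 0
  height(9) = 1 + max(-1, -1) = 0
  height(25) = 1 + max(-1, -1) = 0
  height(14) = 1 + max(0, 0) = 1
  height(6) = 1 + max(-1, 1) = 2
  height(34) = 1 + max(-1, -1) = 0
  height(45) = 1 + max(0, -1) = 1
  height(31) = 1 + max(2, 1) = 3
  height(4) = 1 + max(0, 3) = 4
Height = 4


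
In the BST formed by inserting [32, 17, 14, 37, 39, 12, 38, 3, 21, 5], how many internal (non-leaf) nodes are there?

Tree built from: [32, 17, 14, 37, 39, 12, 38, 3, 21, 5]
Tree (level-order array): [32, 17, 37, 14, 21, None, 39, 12, None, None, None, 38, None, 3, None, None, None, None, 5]
Rule: An internal node has at least one child.
Per-node child counts:
  node 32: 2 child(ren)
  node 17: 2 child(ren)
  node 14: 1 child(ren)
  node 12: 1 child(ren)
  node 3: 1 child(ren)
  node 5: 0 child(ren)
  node 21: 0 child(ren)
  node 37: 1 child(ren)
  node 39: 1 child(ren)
  node 38: 0 child(ren)
Matching nodes: [32, 17, 14, 12, 3, 37, 39]
Count of internal (non-leaf) nodes: 7


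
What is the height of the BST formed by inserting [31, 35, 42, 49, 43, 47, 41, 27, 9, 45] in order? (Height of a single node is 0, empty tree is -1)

Insertion order: [31, 35, 42, 49, 43, 47, 41, 27, 9, 45]
Tree (level-order array): [31, 27, 35, 9, None, None, 42, None, None, 41, 49, None, None, 43, None, None, 47, 45]
Compute height bottom-up (empty subtree = -1):
  height(9) = 1 + max(-1, -1) = 0
  height(27) = 1 + max(0, -1) = 1
  height(41) = 1 + max(-1, -1) = 0
  height(45) = 1 + max(-1, -1) = 0
  height(47) = 1 + max(0, -1) = 1
  height(43) = 1 + max(-1, 1) = 2
  height(49) = 1 + max(2, -1) = 3
  height(42) = 1 + max(0, 3) = 4
  height(35) = 1 + max(-1, 4) = 5
  height(31) = 1 + max(1, 5) = 6
Height = 6


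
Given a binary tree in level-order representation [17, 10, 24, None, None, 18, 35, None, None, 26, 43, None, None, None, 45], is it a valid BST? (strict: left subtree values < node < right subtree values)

Level-order array: [17, 10, 24, None, None, 18, 35, None, None, 26, 43, None, None, None, 45]
Validate using subtree bounds (lo, hi): at each node, require lo < value < hi,
then recurse left with hi=value and right with lo=value.
Preorder trace (stopping at first violation):
  at node 17 with bounds (-inf, +inf): OK
  at node 10 with bounds (-inf, 17): OK
  at node 24 with bounds (17, +inf): OK
  at node 18 with bounds (17, 24): OK
  at node 35 with bounds (24, +inf): OK
  at node 26 with bounds (24, 35): OK
  at node 43 with bounds (35, +inf): OK
  at node 45 with bounds (43, +inf): OK
No violation found at any node.
Result: Valid BST


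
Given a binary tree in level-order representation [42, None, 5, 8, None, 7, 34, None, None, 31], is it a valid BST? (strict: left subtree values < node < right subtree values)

Level-order array: [42, None, 5, 8, None, 7, 34, None, None, 31]
Validate using subtree bounds (lo, hi): at each node, require lo < value < hi,
then recurse left with hi=value and right with lo=value.
Preorder trace (stopping at first violation):
  at node 42 with bounds (-inf, +inf): OK
  at node 5 with bounds (42, +inf): VIOLATION
Node 5 violates its bound: not (42 < 5 < +inf).
Result: Not a valid BST


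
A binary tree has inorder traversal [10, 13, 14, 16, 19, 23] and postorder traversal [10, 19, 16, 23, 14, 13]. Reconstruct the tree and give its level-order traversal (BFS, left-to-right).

Inorder:   [10, 13, 14, 16, 19, 23]
Postorder: [10, 19, 16, 23, 14, 13]
Algorithm: postorder visits root last, so walk postorder right-to-left;
each value is the root of the current inorder slice — split it at that
value, recurse on the right subtree first, then the left.
Recursive splits:
  root=13; inorder splits into left=[10], right=[14, 16, 19, 23]
  root=14; inorder splits into left=[], right=[16, 19, 23]
  root=23; inorder splits into left=[16, 19], right=[]
  root=16; inorder splits into left=[], right=[19]
  root=19; inorder splits into left=[], right=[]
  root=10; inorder splits into left=[], right=[]
Reconstructed level-order: [13, 10, 14, 23, 16, 19]


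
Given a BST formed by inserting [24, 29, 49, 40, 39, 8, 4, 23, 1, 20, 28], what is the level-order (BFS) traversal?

Tree insertion order: [24, 29, 49, 40, 39, 8, 4, 23, 1, 20, 28]
Tree (level-order array): [24, 8, 29, 4, 23, 28, 49, 1, None, 20, None, None, None, 40, None, None, None, None, None, 39]
BFS from the root, enqueuing left then right child of each popped node:
  queue [24] -> pop 24, enqueue [8, 29], visited so far: [24]
  queue [8, 29] -> pop 8, enqueue [4, 23], visited so far: [24, 8]
  queue [29, 4, 23] -> pop 29, enqueue [28, 49], visited so far: [24, 8, 29]
  queue [4, 23, 28, 49] -> pop 4, enqueue [1], visited so far: [24, 8, 29, 4]
  queue [23, 28, 49, 1] -> pop 23, enqueue [20], visited so far: [24, 8, 29, 4, 23]
  queue [28, 49, 1, 20] -> pop 28, enqueue [none], visited so far: [24, 8, 29, 4, 23, 28]
  queue [49, 1, 20] -> pop 49, enqueue [40], visited so far: [24, 8, 29, 4, 23, 28, 49]
  queue [1, 20, 40] -> pop 1, enqueue [none], visited so far: [24, 8, 29, 4, 23, 28, 49, 1]
  queue [20, 40] -> pop 20, enqueue [none], visited so far: [24, 8, 29, 4, 23, 28, 49, 1, 20]
  queue [40] -> pop 40, enqueue [39], visited so far: [24, 8, 29, 4, 23, 28, 49, 1, 20, 40]
  queue [39] -> pop 39, enqueue [none], visited so far: [24, 8, 29, 4, 23, 28, 49, 1, 20, 40, 39]
Result: [24, 8, 29, 4, 23, 28, 49, 1, 20, 40, 39]


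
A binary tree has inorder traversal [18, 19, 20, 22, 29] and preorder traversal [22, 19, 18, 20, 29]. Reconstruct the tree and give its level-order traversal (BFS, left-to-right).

Inorder:  [18, 19, 20, 22, 29]
Preorder: [22, 19, 18, 20, 29]
Algorithm: preorder visits root first, so consume preorder in order;
for each root, split the current inorder slice at that value into
left-subtree inorder and right-subtree inorder, then recurse.
Recursive splits:
  root=22; inorder splits into left=[18, 19, 20], right=[29]
  root=19; inorder splits into left=[18], right=[20]
  root=18; inorder splits into left=[], right=[]
  root=20; inorder splits into left=[], right=[]
  root=29; inorder splits into left=[], right=[]
Reconstructed level-order: [22, 19, 29, 18, 20]


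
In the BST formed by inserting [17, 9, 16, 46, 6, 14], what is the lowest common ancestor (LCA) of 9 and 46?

Tree insertion order: [17, 9, 16, 46, 6, 14]
Tree (level-order array): [17, 9, 46, 6, 16, None, None, None, None, 14]
In a BST, the LCA of p=9, q=46 is the first node v on the
root-to-leaf path with p <= v <= q (go left if both < v, right if both > v).
Walk from root:
  at 17: 9 <= 17 <= 46, this is the LCA
LCA = 17


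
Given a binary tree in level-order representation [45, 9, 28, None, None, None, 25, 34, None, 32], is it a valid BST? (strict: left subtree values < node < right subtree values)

Level-order array: [45, 9, 28, None, None, None, 25, 34, None, 32]
Validate using subtree bounds (lo, hi): at each node, require lo < value < hi,
then recurse left with hi=value and right with lo=value.
Preorder trace (stopping at first violation):
  at node 45 with bounds (-inf, +inf): OK
  at node 9 with bounds (-inf, 45): OK
  at node 28 with bounds (45, +inf): VIOLATION
Node 28 violates its bound: not (45 < 28 < +inf).
Result: Not a valid BST


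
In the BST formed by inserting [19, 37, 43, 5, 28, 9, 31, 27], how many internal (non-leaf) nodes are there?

Tree built from: [19, 37, 43, 5, 28, 9, 31, 27]
Tree (level-order array): [19, 5, 37, None, 9, 28, 43, None, None, 27, 31]
Rule: An internal node has at least one child.
Per-node child counts:
  node 19: 2 child(ren)
  node 5: 1 child(ren)
  node 9: 0 child(ren)
  node 37: 2 child(ren)
  node 28: 2 child(ren)
  node 27: 0 child(ren)
  node 31: 0 child(ren)
  node 43: 0 child(ren)
Matching nodes: [19, 5, 37, 28]
Count of internal (non-leaf) nodes: 4


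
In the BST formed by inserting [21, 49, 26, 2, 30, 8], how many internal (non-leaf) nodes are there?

Tree built from: [21, 49, 26, 2, 30, 8]
Tree (level-order array): [21, 2, 49, None, 8, 26, None, None, None, None, 30]
Rule: An internal node has at least one child.
Per-node child counts:
  node 21: 2 child(ren)
  node 2: 1 child(ren)
  node 8: 0 child(ren)
  node 49: 1 child(ren)
  node 26: 1 child(ren)
  node 30: 0 child(ren)
Matching nodes: [21, 2, 49, 26]
Count of internal (non-leaf) nodes: 4


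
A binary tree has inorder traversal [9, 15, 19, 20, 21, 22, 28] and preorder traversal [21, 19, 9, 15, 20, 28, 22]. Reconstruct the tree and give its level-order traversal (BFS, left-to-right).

Inorder:  [9, 15, 19, 20, 21, 22, 28]
Preorder: [21, 19, 9, 15, 20, 28, 22]
Algorithm: preorder visits root first, so consume preorder in order;
for each root, split the current inorder slice at that value into
left-subtree inorder and right-subtree inorder, then recurse.
Recursive splits:
  root=21; inorder splits into left=[9, 15, 19, 20], right=[22, 28]
  root=19; inorder splits into left=[9, 15], right=[20]
  root=9; inorder splits into left=[], right=[15]
  root=15; inorder splits into left=[], right=[]
  root=20; inorder splits into left=[], right=[]
  root=28; inorder splits into left=[22], right=[]
  root=22; inorder splits into left=[], right=[]
Reconstructed level-order: [21, 19, 28, 9, 20, 22, 15]


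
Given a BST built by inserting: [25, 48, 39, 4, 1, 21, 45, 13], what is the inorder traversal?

Tree insertion order: [25, 48, 39, 4, 1, 21, 45, 13]
Tree (level-order array): [25, 4, 48, 1, 21, 39, None, None, None, 13, None, None, 45]
Inorder traversal: [1, 4, 13, 21, 25, 39, 45, 48]


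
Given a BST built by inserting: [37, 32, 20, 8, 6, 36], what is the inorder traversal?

Tree insertion order: [37, 32, 20, 8, 6, 36]
Tree (level-order array): [37, 32, None, 20, 36, 8, None, None, None, 6]
Inorder traversal: [6, 8, 20, 32, 36, 37]


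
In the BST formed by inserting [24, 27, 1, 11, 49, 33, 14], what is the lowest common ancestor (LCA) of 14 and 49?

Tree insertion order: [24, 27, 1, 11, 49, 33, 14]
Tree (level-order array): [24, 1, 27, None, 11, None, 49, None, 14, 33]
In a BST, the LCA of p=14, q=49 is the first node v on the
root-to-leaf path with p <= v <= q (go left if both < v, right if both > v).
Walk from root:
  at 24: 14 <= 24 <= 49, this is the LCA
LCA = 24


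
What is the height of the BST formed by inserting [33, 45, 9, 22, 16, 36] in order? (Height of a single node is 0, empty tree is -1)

Insertion order: [33, 45, 9, 22, 16, 36]
Tree (level-order array): [33, 9, 45, None, 22, 36, None, 16]
Compute height bottom-up (empty subtree = -1):
  height(16) = 1 + max(-1, -1) = 0
  height(22) = 1 + max(0, -1) = 1
  height(9) = 1 + max(-1, 1) = 2
  height(36) = 1 + max(-1, -1) = 0
  height(45) = 1 + max(0, -1) = 1
  height(33) = 1 + max(2, 1) = 3
Height = 3


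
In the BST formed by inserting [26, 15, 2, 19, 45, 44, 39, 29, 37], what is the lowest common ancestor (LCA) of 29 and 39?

Tree insertion order: [26, 15, 2, 19, 45, 44, 39, 29, 37]
Tree (level-order array): [26, 15, 45, 2, 19, 44, None, None, None, None, None, 39, None, 29, None, None, 37]
In a BST, the LCA of p=29, q=39 is the first node v on the
root-to-leaf path with p <= v <= q (go left if both < v, right if both > v).
Walk from root:
  at 26: both 29 and 39 > 26, go right
  at 45: both 29 and 39 < 45, go left
  at 44: both 29 and 39 < 44, go left
  at 39: 29 <= 39 <= 39, this is the LCA
LCA = 39


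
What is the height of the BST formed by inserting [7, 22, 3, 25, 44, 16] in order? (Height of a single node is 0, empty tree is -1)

Insertion order: [7, 22, 3, 25, 44, 16]
Tree (level-order array): [7, 3, 22, None, None, 16, 25, None, None, None, 44]
Compute height bottom-up (empty subtree = -1):
  height(3) = 1 + max(-1, -1) = 0
  height(16) = 1 + max(-1, -1) = 0
  height(44) = 1 + max(-1, -1) = 0
  height(25) = 1 + max(-1, 0) = 1
  height(22) = 1 + max(0, 1) = 2
  height(7) = 1 + max(0, 2) = 3
Height = 3


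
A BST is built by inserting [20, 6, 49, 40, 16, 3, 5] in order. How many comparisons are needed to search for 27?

Search path for 27: 20 -> 49 -> 40
Found: False
Comparisons: 3


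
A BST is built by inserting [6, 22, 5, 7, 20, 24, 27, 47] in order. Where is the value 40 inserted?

Starting tree (level order): [6, 5, 22, None, None, 7, 24, None, 20, None, 27, None, None, None, 47]
Insertion path: 6 -> 22 -> 24 -> 27 -> 47
Result: insert 40 as left child of 47
Final tree (level order): [6, 5, 22, None, None, 7, 24, None, 20, None, 27, None, None, None, 47, 40]


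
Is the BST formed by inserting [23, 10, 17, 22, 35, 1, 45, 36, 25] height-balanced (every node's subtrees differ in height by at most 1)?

Tree (level-order array): [23, 10, 35, 1, 17, 25, 45, None, None, None, 22, None, None, 36]
Definition: a tree is height-balanced if, at every node, |h(left) - h(right)| <= 1 (empty subtree has height -1).
Bottom-up per-node check:
  node 1: h_left=-1, h_right=-1, diff=0 [OK], height=0
  node 22: h_left=-1, h_right=-1, diff=0 [OK], height=0
  node 17: h_left=-1, h_right=0, diff=1 [OK], height=1
  node 10: h_left=0, h_right=1, diff=1 [OK], height=2
  node 25: h_left=-1, h_right=-1, diff=0 [OK], height=0
  node 36: h_left=-1, h_right=-1, diff=0 [OK], height=0
  node 45: h_left=0, h_right=-1, diff=1 [OK], height=1
  node 35: h_left=0, h_right=1, diff=1 [OK], height=2
  node 23: h_left=2, h_right=2, diff=0 [OK], height=3
All nodes satisfy the balance condition.
Result: Balanced


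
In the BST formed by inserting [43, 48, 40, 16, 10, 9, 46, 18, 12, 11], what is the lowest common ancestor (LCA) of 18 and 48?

Tree insertion order: [43, 48, 40, 16, 10, 9, 46, 18, 12, 11]
Tree (level-order array): [43, 40, 48, 16, None, 46, None, 10, 18, None, None, 9, 12, None, None, None, None, 11]
In a BST, the LCA of p=18, q=48 is the first node v on the
root-to-leaf path with p <= v <= q (go left if both < v, right if both > v).
Walk from root:
  at 43: 18 <= 43 <= 48, this is the LCA
LCA = 43


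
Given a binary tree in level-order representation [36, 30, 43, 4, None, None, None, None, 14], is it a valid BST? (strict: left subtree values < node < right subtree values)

Level-order array: [36, 30, 43, 4, None, None, None, None, 14]
Validate using subtree bounds (lo, hi): at each node, require lo < value < hi,
then recurse left with hi=value and right with lo=value.
Preorder trace (stopping at first violation):
  at node 36 with bounds (-inf, +inf): OK
  at node 30 with bounds (-inf, 36): OK
  at node 4 with bounds (-inf, 30): OK
  at node 14 with bounds (4, 30): OK
  at node 43 with bounds (36, +inf): OK
No violation found at any node.
Result: Valid BST


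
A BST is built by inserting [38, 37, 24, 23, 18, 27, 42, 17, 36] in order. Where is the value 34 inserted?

Starting tree (level order): [38, 37, 42, 24, None, None, None, 23, 27, 18, None, None, 36, 17]
Insertion path: 38 -> 37 -> 24 -> 27 -> 36
Result: insert 34 as left child of 36
Final tree (level order): [38, 37, 42, 24, None, None, None, 23, 27, 18, None, None, 36, 17, None, 34]


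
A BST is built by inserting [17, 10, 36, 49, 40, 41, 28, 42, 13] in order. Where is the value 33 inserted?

Starting tree (level order): [17, 10, 36, None, 13, 28, 49, None, None, None, None, 40, None, None, 41, None, 42]
Insertion path: 17 -> 36 -> 28
Result: insert 33 as right child of 28
Final tree (level order): [17, 10, 36, None, 13, 28, 49, None, None, None, 33, 40, None, None, None, None, 41, None, 42]


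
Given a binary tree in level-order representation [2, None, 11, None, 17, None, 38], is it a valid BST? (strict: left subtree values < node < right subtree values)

Level-order array: [2, None, 11, None, 17, None, 38]
Validate using subtree bounds (lo, hi): at each node, require lo < value < hi,
then recurse left with hi=value and right with lo=value.
Preorder trace (stopping at first violation):
  at node 2 with bounds (-inf, +inf): OK
  at node 11 with bounds (2, +inf): OK
  at node 17 with bounds (11, +inf): OK
  at node 38 with bounds (17, +inf): OK
No violation found at any node.
Result: Valid BST


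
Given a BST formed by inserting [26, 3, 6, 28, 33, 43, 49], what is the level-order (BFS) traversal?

Tree insertion order: [26, 3, 6, 28, 33, 43, 49]
Tree (level-order array): [26, 3, 28, None, 6, None, 33, None, None, None, 43, None, 49]
BFS from the root, enqueuing left then right child of each popped node:
  queue [26] -> pop 26, enqueue [3, 28], visited so far: [26]
  queue [3, 28] -> pop 3, enqueue [6], visited so far: [26, 3]
  queue [28, 6] -> pop 28, enqueue [33], visited so far: [26, 3, 28]
  queue [6, 33] -> pop 6, enqueue [none], visited so far: [26, 3, 28, 6]
  queue [33] -> pop 33, enqueue [43], visited so far: [26, 3, 28, 6, 33]
  queue [43] -> pop 43, enqueue [49], visited so far: [26, 3, 28, 6, 33, 43]
  queue [49] -> pop 49, enqueue [none], visited so far: [26, 3, 28, 6, 33, 43, 49]
Result: [26, 3, 28, 6, 33, 43, 49]


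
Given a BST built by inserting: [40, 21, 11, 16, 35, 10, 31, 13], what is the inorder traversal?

Tree insertion order: [40, 21, 11, 16, 35, 10, 31, 13]
Tree (level-order array): [40, 21, None, 11, 35, 10, 16, 31, None, None, None, 13]
Inorder traversal: [10, 11, 13, 16, 21, 31, 35, 40]


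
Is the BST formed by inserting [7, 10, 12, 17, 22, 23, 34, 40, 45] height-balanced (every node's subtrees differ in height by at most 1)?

Tree (level-order array): [7, None, 10, None, 12, None, 17, None, 22, None, 23, None, 34, None, 40, None, 45]
Definition: a tree is height-balanced if, at every node, |h(left) - h(right)| <= 1 (empty subtree has height -1).
Bottom-up per-node check:
  node 45: h_left=-1, h_right=-1, diff=0 [OK], height=0
  node 40: h_left=-1, h_right=0, diff=1 [OK], height=1
  node 34: h_left=-1, h_right=1, diff=2 [FAIL (|-1-1|=2 > 1)], height=2
  node 23: h_left=-1, h_right=2, diff=3 [FAIL (|-1-2|=3 > 1)], height=3
  node 22: h_left=-1, h_right=3, diff=4 [FAIL (|-1-3|=4 > 1)], height=4
  node 17: h_left=-1, h_right=4, diff=5 [FAIL (|-1-4|=5 > 1)], height=5
  node 12: h_left=-1, h_right=5, diff=6 [FAIL (|-1-5|=6 > 1)], height=6
  node 10: h_left=-1, h_right=6, diff=7 [FAIL (|-1-6|=7 > 1)], height=7
  node 7: h_left=-1, h_right=7, diff=8 [FAIL (|-1-7|=8 > 1)], height=8
Node 34 violates the condition: |-1 - 1| = 2 > 1.
Result: Not balanced


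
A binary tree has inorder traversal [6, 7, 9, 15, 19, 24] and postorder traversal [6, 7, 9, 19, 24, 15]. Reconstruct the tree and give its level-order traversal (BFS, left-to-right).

Inorder:   [6, 7, 9, 15, 19, 24]
Postorder: [6, 7, 9, 19, 24, 15]
Algorithm: postorder visits root last, so walk postorder right-to-left;
each value is the root of the current inorder slice — split it at that
value, recurse on the right subtree first, then the left.
Recursive splits:
  root=15; inorder splits into left=[6, 7, 9], right=[19, 24]
  root=24; inorder splits into left=[19], right=[]
  root=19; inorder splits into left=[], right=[]
  root=9; inorder splits into left=[6, 7], right=[]
  root=7; inorder splits into left=[6], right=[]
  root=6; inorder splits into left=[], right=[]
Reconstructed level-order: [15, 9, 24, 7, 19, 6]


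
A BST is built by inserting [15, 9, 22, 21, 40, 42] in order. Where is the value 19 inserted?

Starting tree (level order): [15, 9, 22, None, None, 21, 40, None, None, None, 42]
Insertion path: 15 -> 22 -> 21
Result: insert 19 as left child of 21
Final tree (level order): [15, 9, 22, None, None, 21, 40, 19, None, None, 42]


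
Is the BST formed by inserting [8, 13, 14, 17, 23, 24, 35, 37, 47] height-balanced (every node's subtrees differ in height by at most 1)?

Tree (level-order array): [8, None, 13, None, 14, None, 17, None, 23, None, 24, None, 35, None, 37, None, 47]
Definition: a tree is height-balanced if, at every node, |h(left) - h(right)| <= 1 (empty subtree has height -1).
Bottom-up per-node check:
  node 47: h_left=-1, h_right=-1, diff=0 [OK], height=0
  node 37: h_left=-1, h_right=0, diff=1 [OK], height=1
  node 35: h_left=-1, h_right=1, diff=2 [FAIL (|-1-1|=2 > 1)], height=2
  node 24: h_left=-1, h_right=2, diff=3 [FAIL (|-1-2|=3 > 1)], height=3
  node 23: h_left=-1, h_right=3, diff=4 [FAIL (|-1-3|=4 > 1)], height=4
  node 17: h_left=-1, h_right=4, diff=5 [FAIL (|-1-4|=5 > 1)], height=5
  node 14: h_left=-1, h_right=5, diff=6 [FAIL (|-1-5|=6 > 1)], height=6
  node 13: h_left=-1, h_right=6, diff=7 [FAIL (|-1-6|=7 > 1)], height=7
  node 8: h_left=-1, h_right=7, diff=8 [FAIL (|-1-7|=8 > 1)], height=8
Node 35 violates the condition: |-1 - 1| = 2 > 1.
Result: Not balanced


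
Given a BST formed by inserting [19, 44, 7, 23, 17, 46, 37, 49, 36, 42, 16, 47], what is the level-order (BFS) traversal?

Tree insertion order: [19, 44, 7, 23, 17, 46, 37, 49, 36, 42, 16, 47]
Tree (level-order array): [19, 7, 44, None, 17, 23, 46, 16, None, None, 37, None, 49, None, None, 36, 42, 47]
BFS from the root, enqueuing left then right child of each popped node:
  queue [19] -> pop 19, enqueue [7, 44], visited so far: [19]
  queue [7, 44] -> pop 7, enqueue [17], visited so far: [19, 7]
  queue [44, 17] -> pop 44, enqueue [23, 46], visited so far: [19, 7, 44]
  queue [17, 23, 46] -> pop 17, enqueue [16], visited so far: [19, 7, 44, 17]
  queue [23, 46, 16] -> pop 23, enqueue [37], visited so far: [19, 7, 44, 17, 23]
  queue [46, 16, 37] -> pop 46, enqueue [49], visited so far: [19, 7, 44, 17, 23, 46]
  queue [16, 37, 49] -> pop 16, enqueue [none], visited so far: [19, 7, 44, 17, 23, 46, 16]
  queue [37, 49] -> pop 37, enqueue [36, 42], visited so far: [19, 7, 44, 17, 23, 46, 16, 37]
  queue [49, 36, 42] -> pop 49, enqueue [47], visited so far: [19, 7, 44, 17, 23, 46, 16, 37, 49]
  queue [36, 42, 47] -> pop 36, enqueue [none], visited so far: [19, 7, 44, 17, 23, 46, 16, 37, 49, 36]
  queue [42, 47] -> pop 42, enqueue [none], visited so far: [19, 7, 44, 17, 23, 46, 16, 37, 49, 36, 42]
  queue [47] -> pop 47, enqueue [none], visited so far: [19, 7, 44, 17, 23, 46, 16, 37, 49, 36, 42, 47]
Result: [19, 7, 44, 17, 23, 46, 16, 37, 49, 36, 42, 47]


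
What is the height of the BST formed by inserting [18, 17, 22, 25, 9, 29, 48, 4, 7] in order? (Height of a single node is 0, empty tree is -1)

Insertion order: [18, 17, 22, 25, 9, 29, 48, 4, 7]
Tree (level-order array): [18, 17, 22, 9, None, None, 25, 4, None, None, 29, None, 7, None, 48]
Compute height bottom-up (empty subtree = -1):
  height(7) = 1 + max(-1, -1) = 0
  height(4) = 1 + max(-1, 0) = 1
  height(9) = 1 + max(1, -1) = 2
  height(17) = 1 + max(2, -1) = 3
  height(48) = 1 + max(-1, -1) = 0
  height(29) = 1 + max(-1, 0) = 1
  height(25) = 1 + max(-1, 1) = 2
  height(22) = 1 + max(-1, 2) = 3
  height(18) = 1 + max(3, 3) = 4
Height = 4


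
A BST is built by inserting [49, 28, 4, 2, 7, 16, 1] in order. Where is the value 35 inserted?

Starting tree (level order): [49, 28, None, 4, None, 2, 7, 1, None, None, 16]
Insertion path: 49 -> 28
Result: insert 35 as right child of 28
Final tree (level order): [49, 28, None, 4, 35, 2, 7, None, None, 1, None, None, 16]


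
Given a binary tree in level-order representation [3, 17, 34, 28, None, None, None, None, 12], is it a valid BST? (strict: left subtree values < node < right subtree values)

Level-order array: [3, 17, 34, 28, None, None, None, None, 12]
Validate using subtree bounds (lo, hi): at each node, require lo < value < hi,
then recurse left with hi=value and right with lo=value.
Preorder trace (stopping at first violation):
  at node 3 with bounds (-inf, +inf): OK
  at node 17 with bounds (-inf, 3): VIOLATION
Node 17 violates its bound: not (-inf < 17 < 3).
Result: Not a valid BST


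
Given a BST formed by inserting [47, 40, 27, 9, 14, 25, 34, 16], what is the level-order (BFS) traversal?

Tree insertion order: [47, 40, 27, 9, 14, 25, 34, 16]
Tree (level-order array): [47, 40, None, 27, None, 9, 34, None, 14, None, None, None, 25, 16]
BFS from the root, enqueuing left then right child of each popped node:
  queue [47] -> pop 47, enqueue [40], visited so far: [47]
  queue [40] -> pop 40, enqueue [27], visited so far: [47, 40]
  queue [27] -> pop 27, enqueue [9, 34], visited so far: [47, 40, 27]
  queue [9, 34] -> pop 9, enqueue [14], visited so far: [47, 40, 27, 9]
  queue [34, 14] -> pop 34, enqueue [none], visited so far: [47, 40, 27, 9, 34]
  queue [14] -> pop 14, enqueue [25], visited so far: [47, 40, 27, 9, 34, 14]
  queue [25] -> pop 25, enqueue [16], visited so far: [47, 40, 27, 9, 34, 14, 25]
  queue [16] -> pop 16, enqueue [none], visited so far: [47, 40, 27, 9, 34, 14, 25, 16]
Result: [47, 40, 27, 9, 34, 14, 25, 16]


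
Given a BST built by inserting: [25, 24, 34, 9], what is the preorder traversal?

Tree insertion order: [25, 24, 34, 9]
Tree (level-order array): [25, 24, 34, 9]
Preorder traversal: [25, 24, 9, 34]


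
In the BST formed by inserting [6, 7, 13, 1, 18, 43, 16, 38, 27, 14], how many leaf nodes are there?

Tree built from: [6, 7, 13, 1, 18, 43, 16, 38, 27, 14]
Tree (level-order array): [6, 1, 7, None, None, None, 13, None, 18, 16, 43, 14, None, 38, None, None, None, 27]
Rule: A leaf has 0 children.
Per-node child counts:
  node 6: 2 child(ren)
  node 1: 0 child(ren)
  node 7: 1 child(ren)
  node 13: 1 child(ren)
  node 18: 2 child(ren)
  node 16: 1 child(ren)
  node 14: 0 child(ren)
  node 43: 1 child(ren)
  node 38: 1 child(ren)
  node 27: 0 child(ren)
Matching nodes: [1, 14, 27]
Count of leaf nodes: 3


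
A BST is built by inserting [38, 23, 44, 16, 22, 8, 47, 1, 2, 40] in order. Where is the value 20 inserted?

Starting tree (level order): [38, 23, 44, 16, None, 40, 47, 8, 22, None, None, None, None, 1, None, None, None, None, 2]
Insertion path: 38 -> 23 -> 16 -> 22
Result: insert 20 as left child of 22
Final tree (level order): [38, 23, 44, 16, None, 40, 47, 8, 22, None, None, None, None, 1, None, 20, None, None, 2]


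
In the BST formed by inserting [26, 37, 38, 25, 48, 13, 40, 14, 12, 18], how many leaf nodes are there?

Tree built from: [26, 37, 38, 25, 48, 13, 40, 14, 12, 18]
Tree (level-order array): [26, 25, 37, 13, None, None, 38, 12, 14, None, 48, None, None, None, 18, 40]
Rule: A leaf has 0 children.
Per-node child counts:
  node 26: 2 child(ren)
  node 25: 1 child(ren)
  node 13: 2 child(ren)
  node 12: 0 child(ren)
  node 14: 1 child(ren)
  node 18: 0 child(ren)
  node 37: 1 child(ren)
  node 38: 1 child(ren)
  node 48: 1 child(ren)
  node 40: 0 child(ren)
Matching nodes: [12, 18, 40]
Count of leaf nodes: 3


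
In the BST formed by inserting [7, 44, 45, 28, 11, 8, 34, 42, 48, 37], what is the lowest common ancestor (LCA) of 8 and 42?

Tree insertion order: [7, 44, 45, 28, 11, 8, 34, 42, 48, 37]
Tree (level-order array): [7, None, 44, 28, 45, 11, 34, None, 48, 8, None, None, 42, None, None, None, None, 37]
In a BST, the LCA of p=8, q=42 is the first node v on the
root-to-leaf path with p <= v <= q (go left if both < v, right if both > v).
Walk from root:
  at 7: both 8 and 42 > 7, go right
  at 44: both 8 and 42 < 44, go left
  at 28: 8 <= 28 <= 42, this is the LCA
LCA = 28


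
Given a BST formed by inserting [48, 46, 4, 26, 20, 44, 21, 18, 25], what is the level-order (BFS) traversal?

Tree insertion order: [48, 46, 4, 26, 20, 44, 21, 18, 25]
Tree (level-order array): [48, 46, None, 4, None, None, 26, 20, 44, 18, 21, None, None, None, None, None, 25]
BFS from the root, enqueuing left then right child of each popped node:
  queue [48] -> pop 48, enqueue [46], visited so far: [48]
  queue [46] -> pop 46, enqueue [4], visited so far: [48, 46]
  queue [4] -> pop 4, enqueue [26], visited so far: [48, 46, 4]
  queue [26] -> pop 26, enqueue [20, 44], visited so far: [48, 46, 4, 26]
  queue [20, 44] -> pop 20, enqueue [18, 21], visited so far: [48, 46, 4, 26, 20]
  queue [44, 18, 21] -> pop 44, enqueue [none], visited so far: [48, 46, 4, 26, 20, 44]
  queue [18, 21] -> pop 18, enqueue [none], visited so far: [48, 46, 4, 26, 20, 44, 18]
  queue [21] -> pop 21, enqueue [25], visited so far: [48, 46, 4, 26, 20, 44, 18, 21]
  queue [25] -> pop 25, enqueue [none], visited so far: [48, 46, 4, 26, 20, 44, 18, 21, 25]
Result: [48, 46, 4, 26, 20, 44, 18, 21, 25]


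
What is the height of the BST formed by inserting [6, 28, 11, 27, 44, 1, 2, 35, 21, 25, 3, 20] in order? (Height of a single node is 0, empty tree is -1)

Insertion order: [6, 28, 11, 27, 44, 1, 2, 35, 21, 25, 3, 20]
Tree (level-order array): [6, 1, 28, None, 2, 11, 44, None, 3, None, 27, 35, None, None, None, 21, None, None, None, 20, 25]
Compute height bottom-up (empty subtree = -1):
  height(3) = 1 + max(-1, -1) = 0
  height(2) = 1 + max(-1, 0) = 1
  height(1) = 1 + max(-1, 1) = 2
  height(20) = 1 + max(-1, -1) = 0
  height(25) = 1 + max(-1, -1) = 0
  height(21) = 1 + max(0, 0) = 1
  height(27) = 1 + max(1, -1) = 2
  height(11) = 1 + max(-1, 2) = 3
  height(35) = 1 + max(-1, -1) = 0
  height(44) = 1 + max(0, -1) = 1
  height(28) = 1 + max(3, 1) = 4
  height(6) = 1 + max(2, 4) = 5
Height = 5


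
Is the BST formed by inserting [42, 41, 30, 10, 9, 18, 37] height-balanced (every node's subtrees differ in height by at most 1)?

Tree (level-order array): [42, 41, None, 30, None, 10, 37, 9, 18]
Definition: a tree is height-balanced if, at every node, |h(left) - h(right)| <= 1 (empty subtree has height -1).
Bottom-up per-node check:
  node 9: h_left=-1, h_right=-1, diff=0 [OK], height=0
  node 18: h_left=-1, h_right=-1, diff=0 [OK], height=0
  node 10: h_left=0, h_right=0, diff=0 [OK], height=1
  node 37: h_left=-1, h_right=-1, diff=0 [OK], height=0
  node 30: h_left=1, h_right=0, diff=1 [OK], height=2
  node 41: h_left=2, h_right=-1, diff=3 [FAIL (|2--1|=3 > 1)], height=3
  node 42: h_left=3, h_right=-1, diff=4 [FAIL (|3--1|=4 > 1)], height=4
Node 41 violates the condition: |2 - -1| = 3 > 1.
Result: Not balanced


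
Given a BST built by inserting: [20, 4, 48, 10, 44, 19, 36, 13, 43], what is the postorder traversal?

Tree insertion order: [20, 4, 48, 10, 44, 19, 36, 13, 43]
Tree (level-order array): [20, 4, 48, None, 10, 44, None, None, 19, 36, None, 13, None, None, 43]
Postorder traversal: [13, 19, 10, 4, 43, 36, 44, 48, 20]


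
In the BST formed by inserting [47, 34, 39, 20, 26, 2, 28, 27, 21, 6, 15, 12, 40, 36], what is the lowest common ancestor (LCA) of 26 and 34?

Tree insertion order: [47, 34, 39, 20, 26, 2, 28, 27, 21, 6, 15, 12, 40, 36]
Tree (level-order array): [47, 34, None, 20, 39, 2, 26, 36, 40, None, 6, 21, 28, None, None, None, None, None, 15, None, None, 27, None, 12]
In a BST, the LCA of p=26, q=34 is the first node v on the
root-to-leaf path with p <= v <= q (go left if both < v, right if both > v).
Walk from root:
  at 47: both 26 and 34 < 47, go left
  at 34: 26 <= 34 <= 34, this is the LCA
LCA = 34


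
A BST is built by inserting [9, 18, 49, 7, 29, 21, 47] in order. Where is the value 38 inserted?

Starting tree (level order): [9, 7, 18, None, None, None, 49, 29, None, 21, 47]
Insertion path: 9 -> 18 -> 49 -> 29 -> 47
Result: insert 38 as left child of 47
Final tree (level order): [9, 7, 18, None, None, None, 49, 29, None, 21, 47, None, None, 38]


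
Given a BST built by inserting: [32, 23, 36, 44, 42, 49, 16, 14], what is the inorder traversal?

Tree insertion order: [32, 23, 36, 44, 42, 49, 16, 14]
Tree (level-order array): [32, 23, 36, 16, None, None, 44, 14, None, 42, 49]
Inorder traversal: [14, 16, 23, 32, 36, 42, 44, 49]


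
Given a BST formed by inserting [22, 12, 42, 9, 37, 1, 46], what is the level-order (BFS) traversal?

Tree insertion order: [22, 12, 42, 9, 37, 1, 46]
Tree (level-order array): [22, 12, 42, 9, None, 37, 46, 1]
BFS from the root, enqueuing left then right child of each popped node:
  queue [22] -> pop 22, enqueue [12, 42], visited so far: [22]
  queue [12, 42] -> pop 12, enqueue [9], visited so far: [22, 12]
  queue [42, 9] -> pop 42, enqueue [37, 46], visited so far: [22, 12, 42]
  queue [9, 37, 46] -> pop 9, enqueue [1], visited so far: [22, 12, 42, 9]
  queue [37, 46, 1] -> pop 37, enqueue [none], visited so far: [22, 12, 42, 9, 37]
  queue [46, 1] -> pop 46, enqueue [none], visited so far: [22, 12, 42, 9, 37, 46]
  queue [1] -> pop 1, enqueue [none], visited so far: [22, 12, 42, 9, 37, 46, 1]
Result: [22, 12, 42, 9, 37, 46, 1]


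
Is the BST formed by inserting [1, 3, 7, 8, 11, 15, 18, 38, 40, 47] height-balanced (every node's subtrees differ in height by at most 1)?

Tree (level-order array): [1, None, 3, None, 7, None, 8, None, 11, None, 15, None, 18, None, 38, None, 40, None, 47]
Definition: a tree is height-balanced if, at every node, |h(left) - h(right)| <= 1 (empty subtree has height -1).
Bottom-up per-node check:
  node 47: h_left=-1, h_right=-1, diff=0 [OK], height=0
  node 40: h_left=-1, h_right=0, diff=1 [OK], height=1
  node 38: h_left=-1, h_right=1, diff=2 [FAIL (|-1-1|=2 > 1)], height=2
  node 18: h_left=-1, h_right=2, diff=3 [FAIL (|-1-2|=3 > 1)], height=3
  node 15: h_left=-1, h_right=3, diff=4 [FAIL (|-1-3|=4 > 1)], height=4
  node 11: h_left=-1, h_right=4, diff=5 [FAIL (|-1-4|=5 > 1)], height=5
  node 8: h_left=-1, h_right=5, diff=6 [FAIL (|-1-5|=6 > 1)], height=6
  node 7: h_left=-1, h_right=6, diff=7 [FAIL (|-1-6|=7 > 1)], height=7
  node 3: h_left=-1, h_right=7, diff=8 [FAIL (|-1-7|=8 > 1)], height=8
  node 1: h_left=-1, h_right=8, diff=9 [FAIL (|-1-8|=9 > 1)], height=9
Node 38 violates the condition: |-1 - 1| = 2 > 1.
Result: Not balanced
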